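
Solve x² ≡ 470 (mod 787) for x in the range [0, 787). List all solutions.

Since 787 ≡ 3 (mod 4), a square root of 470 is 470^((787+1)/4) = 470^197 mod 787.
Repeated squaring: 470^2≡540, 470^4≡410, 470^8≡469, 470^16≡388, 470^32≡227, 470^64≡374, 470^128≡577 (mod 787).
470^197 = 470^(128+64+4+1) ≡ 488 (mod 787).
Check: 488² = 238144 ≡ 470 (mod 787). The two roots are 299 and 488.

299, 488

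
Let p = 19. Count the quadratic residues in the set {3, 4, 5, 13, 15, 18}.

(3/19) = -1 → non-residue.
(4/19) = +1 → QR.
(5/19) = +1 → QR.
(13/19) = -1 → non-residue.
(15/19) = -1 → non-residue.
(18/19) = -1 → non-residue.
Total quadratic residues among the 6: 2.

2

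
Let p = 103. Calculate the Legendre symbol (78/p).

-1

Euler's criterion: (78/103) ≡ 78^51 (mod 103).
78^2 ≡ 7 (mod 103)
78^4 ≡ 49 (mod 103)
78^8 ≡ 32 (mod 103)
78^16 ≡ 97 (mod 103)
78^32 ≡ 36 (mod 103)
78^51 = 78^(32+16+2+1) ≡ 102 (mod 103).
Result is 102 ≡ −1, so (78/103) = −1.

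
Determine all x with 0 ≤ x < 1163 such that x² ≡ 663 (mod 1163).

Since 1163 ≡ 3 (mod 4), a square root of 663 is 663^((1163+1)/4) = 663^291 mod 1163.
Repeated squaring: 663^2≡1118, 663^4≡862, 663^8≡1050, 663^16≡1139, 663^32≡576, 663^64≡321, 663^128≡697, 663^256≡838 (mod 1163).
663^291 = 663^(256+32+2+1) ≡ 1047 (mod 1163).
Check: 1047² = 1096209 ≡ 663 (mod 1163). The two roots are 116 and 1047.

116, 1047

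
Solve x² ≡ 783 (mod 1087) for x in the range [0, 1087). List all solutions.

Since 1087 ≡ 3 (mod 4), a square root of 783 is 783^((1087+1)/4) = 783^272 mod 1087.
Repeated squaring: 783^2≡21, 783^4≡441, 783^8≡995, 783^16≡855, 783^32≡561, 783^64≡578, 783^128≡375, 783^256≡402 (mod 1087).
783^272 = 783^(256+16) ≡ 218 (mod 1087).
Check: 218² = 47524 ≡ 783 (mod 1087). The two roots are 218 and 869.

218, 869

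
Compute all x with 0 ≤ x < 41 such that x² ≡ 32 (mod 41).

41 ≡ 1 (mod 4), so we find a root by search.
Trying successive values, 14² = 196 ≡ 32 (mod 41). The other root is 41 − 14 = 27.

14, 27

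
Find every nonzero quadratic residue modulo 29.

1,4,5,6,7,9,13,16,20,22,23,24,25,28

Square k = 1,…,14 (k and 29−k give the same square):
1²=1, 2²=4, 3²=9, 4²=16, 5²=25, 6²≡7, 7²≡20, 8²≡6, 9²≡23, 10²≡13, 11²≡5, 12²≡28, 13²≡24, 14²≡22 (mod 29).
So the quadratic residues mod 29 are {1, 4, 5, 6, 7, 9, 13, 16, 20, 22, 23, 24, 25, 28}.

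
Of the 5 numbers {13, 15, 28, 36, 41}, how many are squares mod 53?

(13/53) = +1 → QR.
(15/53) = +1 → QR.
(28/53) = +1 → QR.
(36/53) = +1 → QR.
(41/53) = -1 → non-residue.
Total quadratic residues among the 5: 4.

4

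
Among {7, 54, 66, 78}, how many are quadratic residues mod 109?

3

(7/109) = +1 → QR.
(54/109) = -1 → non-residue.
(66/109) = +1 → QR.
(78/109) = +1 → QR.
Total quadratic residues among the 4: 3.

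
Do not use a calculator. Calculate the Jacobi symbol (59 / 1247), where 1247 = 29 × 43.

Reciprocity: 59 ≡ 3 and 1247 ≡ 3 (mod 4), so (59/1247) = −(1247/59).
Reduce top mod 59: now compute (8/59).
Pull out 2^3: since 59 ≡ 3 (mod 8), (2/59) = -1, so (2/59)^3 = -1.
Reached (1/59) = 1. Collecting the sign flips along the way, the symbol is +1.

1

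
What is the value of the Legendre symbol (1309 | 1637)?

1

Reciprocity: 1309 ≡ 1 and 1637 ≡ 1 (mod 4), so (1309/1637) = +(1637/1309).
Reduce top mod 1309: now compute (328/1309).
Pull out 2^3: since 1309 ≡ 5 (mod 8), (2/1309) = -1, so (2/1309)^3 = -1.
Reciprocity: 41 ≡ 1 and 1309 ≡ 1 (mod 4), so (41/1309) = +(1309/41).
Reduce top mod 41: now compute (38/41).
Pull out 2: since 41 ≡ 1 (mod 8), (2/41) = +1.
Reciprocity: 19 ≡ 3 and 41 ≡ 1 (mod 4), so (19/41) = +(41/19).
Reduce top mod 19: now compute (3/19).
Reciprocity: 3 ≡ 3 and 19 ≡ 3 (mod 4), so (3/19) = −(19/3).
Reduce top mod 3: now compute (1/3).
Reached (1/3) = 1. Collecting the sign flips along the way, the symbol is +1.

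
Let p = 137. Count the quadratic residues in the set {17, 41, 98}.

2

(17/137) = +1 → QR.
(41/137) = -1 → non-residue.
(98/137) = +1 → QR.
Total quadratic residues among the 3: 2.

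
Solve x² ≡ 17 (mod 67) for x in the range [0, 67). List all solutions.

Since 67 ≡ 3 (mod 4), a square root of 17 is 17^((67+1)/4) = 17^17 mod 67.
Repeated squaring: 17^2≡21, 17^4≡39, 17^8≡47, 17^16≡65 (mod 67).
17^17 = 17^(16+1) ≡ 33 (mod 67).
Check: 33² = 1089 ≡ 17 (mod 67). The two roots are 33 and 34.

33, 34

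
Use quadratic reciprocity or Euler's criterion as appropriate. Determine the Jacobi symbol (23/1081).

0

Reciprocity: 23 ≡ 3 and 1081 ≡ 1 (mod 4), so (23/1081) = +(1081/23).
Reduce top mod 23: now compute (0/23).
Top reduces to 0: gcd > 1, so the symbol is 0.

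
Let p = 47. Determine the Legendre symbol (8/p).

1

Pull out 2^3: since 47 ≡ 7 (mod 8), (2/47) = +1, so (2/47)^3 = +1.
Reached (1/47) = 1. Collecting the sign flips along the way, the symbol is +1.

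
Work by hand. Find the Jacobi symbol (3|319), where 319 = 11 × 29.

Reciprocity: 3 ≡ 3 and 319 ≡ 3 (mod 4), so (3/319) = −(319/3).
Reduce top mod 3: now compute (1/3).
Reached (1/3) = 1. Collecting the sign flips along the way, the symbol is -1.

-1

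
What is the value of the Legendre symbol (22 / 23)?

Pull out 2: since 23 ≡ 7 (mod 8), (2/23) = +1.
Reciprocity: 11 ≡ 3 and 23 ≡ 3 (mod 4), so (11/23) = −(23/11).
Reduce top mod 11: now compute (1/11).
Reached (1/11) = 1. Collecting the sign flips along the way, the symbol is -1.

-1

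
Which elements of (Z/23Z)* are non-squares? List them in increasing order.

5, 7, 10, 11, 14, 15, 17, 19, 20, 21, 22

Square k = 1,…,11 (k and 23−k give the same square):
1²=1, 2²=4, 3²=9, 4²=16, 5²≡2, 6²≡13, 7²≡3, 8²≡18, 9²≡12, 10²≡8, 11²≡6 (mod 23).
The residues are {1, 2, 3, 4, 6, 8, 9, 12, 13, 16, 18}; the non-residues are the remaining 11 nonzero classes.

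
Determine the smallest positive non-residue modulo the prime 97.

5

(2/97) = +1, so 2 is a residue.
(3/97) = +1, so 3 is a residue.
(4/97) = +1, so 4 is a residue.
(5/97) = −1, so 5 is the smallest positive non-residue mod 97.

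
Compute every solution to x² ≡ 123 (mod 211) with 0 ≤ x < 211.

40, 171

Since 211 ≡ 3 (mod 4), a square root of 123 is 123^((211+1)/4) = 123^53 mod 211.
Repeated squaring: 123^2≡148, 123^4≡171, 123^8≡123, 123^16≡148, 123^32≡171 (mod 211).
123^53 = 123^(32+16+4+1) ≡ 171 (mod 211).
Check: 171² = 29241 ≡ 123 (mod 211). The two roots are 40 and 171.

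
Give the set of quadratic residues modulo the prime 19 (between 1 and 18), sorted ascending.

Square k = 1,…,9 (k and 19−k give the same square):
1²=1, 2²=4, 3²=9, 4²=16, 5²≡6, 6²≡17, 7²≡11, 8²≡7, 9²≡5 (mod 19).
So the quadratic residues mod 19 are {1, 4, 5, 6, 7, 9, 11, 16, 17}.

1, 4, 5, 6, 7, 9, 11, 16, 17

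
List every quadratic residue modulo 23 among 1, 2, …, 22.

Square k = 1,…,11 (k and 23−k give the same square):
1²=1, 2²=4, 3²=9, 4²=16, 5²≡2, 6²≡13, 7²≡3, 8²≡18, 9²≡12, 10²≡8, 11²≡6 (mod 23).
So the quadratic residues mod 23 are {1, 2, 3, 4, 6, 8, 9, 12, 13, 16, 18}.

1 2 3 4 6 8 9 12 13 16 18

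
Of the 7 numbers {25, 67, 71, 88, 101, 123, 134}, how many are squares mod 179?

4

(25/179) = +1 → QR.
(67/179) = +1 → QR.
(71/179) = -1 → non-residue.
(88/179) = +1 → QR.
(101/179) = +1 → QR.
(123/179) = -1 → non-residue.
(134/179) = -1 → non-residue.
Total quadratic residues among the 7: 4.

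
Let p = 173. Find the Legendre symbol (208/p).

Euler's criterion: (208/173) ≡ 35^86 (mod 173).
35^2 ≡ 14 (mod 173)
35^4 ≡ 23 (mod 173)
35^8 ≡ 10 (mod 173)
35^16 ≡ 100 (mod 173)
35^32 ≡ 139 (mod 173)
35^64 ≡ 118 (mod 173)
35^86 = 35^(64+16+4+2) ≡ 1 (mod 173).
Result is 1, so (208/173) = 1.

1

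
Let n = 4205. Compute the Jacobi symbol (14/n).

Pull out 2: since 4205 ≡ 5 (mod 8), (2/4205) = -1.
Reciprocity: 7 ≡ 3 and 4205 ≡ 1 (mod 4), so (7/4205) = +(4205/7).
Reduce top mod 7: now compute (5/7).
Reciprocity: 5 ≡ 1 and 7 ≡ 3 (mod 4), so (5/7) = +(7/5).
Reduce top mod 5: now compute (2/5).
Pull out 2: since 5 ≡ 5 (mod 8), (2/5) = -1.
Reached (1/5) = 1. Collecting the sign flips along the way, the symbol is +1.

1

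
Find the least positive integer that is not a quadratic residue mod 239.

(2/239) = +1, so 2 is a residue.
(3/239) = +1, so 3 is a residue.
(4/239) = +1, so 4 is a residue.
(5/239) = +1, so 5 is a residue.
(6/239) = +1, so 6 is a residue.
(7/239) = −1, so 7 is the smallest positive non-residue mod 239.

7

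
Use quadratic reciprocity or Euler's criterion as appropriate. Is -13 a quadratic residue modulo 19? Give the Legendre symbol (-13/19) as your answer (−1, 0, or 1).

First reduce: -13 ≡ 6 (mod 19).
Pull out 2: since 19 ≡ 3 (mod 8), (2/19) = -1.
Reciprocity: 3 ≡ 3 and 19 ≡ 3 (mod 4), so (3/19) = −(19/3).
Reduce top mod 3: now compute (1/3).
Reached (1/3) = 1. Collecting the sign flips along the way, the symbol is +1.

1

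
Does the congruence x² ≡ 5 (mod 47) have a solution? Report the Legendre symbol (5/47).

Reciprocity: 5 ≡ 1 and 47 ≡ 3 (mod 4), so (5/47) = +(47/5).
Reduce top mod 5: now compute (2/5).
Pull out 2: since 5 ≡ 5 (mod 8), (2/5) = -1.
Reached (1/5) = 1. Collecting the sign flips along the way, the symbol is -1.

-1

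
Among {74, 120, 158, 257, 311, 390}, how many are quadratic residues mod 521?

(74/521) = +1 → QR.
(120/521) = -1 → non-residue.
(158/521) = -1 → non-residue.
(257/521) = -1 → non-residue.
(311/521) = +1 → QR.
(390/521) = -1 → non-residue.
Total quadratic residues among the 6: 2.

2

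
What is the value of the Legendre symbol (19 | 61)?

Reciprocity: 19 ≡ 3 and 61 ≡ 1 (mod 4), so (19/61) = +(61/19).
Reduce top mod 19: now compute (4/19).
Pull out 2^2: since 19 ≡ 3 (mod 8), (2/19) = -1, so (2/19)^2 = +1.
Reached (1/19) = 1. Collecting the sign flips along the way, the symbol is +1.

1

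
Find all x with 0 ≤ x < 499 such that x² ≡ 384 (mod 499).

156, 343

Since 499 ≡ 3 (mod 4), a square root of 384 is 384^((499+1)/4) = 384^125 mod 499.
Repeated squaring: 384^2≡251, 384^4≡127, 384^8≡161, 384^16≡472, 384^32≡230, 384^64≡6 (mod 499).
384^125 = 384^(64+32+16+8+4+1) ≡ 156 (mod 499).
Check: 156² = 24336 ≡ 384 (mod 499). The two roots are 156 and 343.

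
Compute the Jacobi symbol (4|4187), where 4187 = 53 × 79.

Pull out 2^2: since 4187 ≡ 3 (mod 8), (2/4187) = -1, so (2/4187)^2 = +1.
Reached (1/4187) = 1. Collecting the sign flips along the way, the symbol is +1.

1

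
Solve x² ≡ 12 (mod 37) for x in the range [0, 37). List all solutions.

7, 30

37 ≡ 1 (mod 4), so we find a root by search.
Trying successive values, 7² = 49 ≡ 12 (mod 37). The other root is 37 − 7 = 30.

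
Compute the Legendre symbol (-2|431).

First reduce: -2 ≡ 429 (mod 431).
Reciprocity: 429 ≡ 1 and 431 ≡ 3 (mod 4), so (429/431) = +(431/429).
Reduce top mod 429: now compute (2/429).
Pull out 2: since 429 ≡ 5 (mod 8), (2/429) = -1.
Reached (1/429) = 1. Collecting the sign flips along the way, the symbol is -1.

-1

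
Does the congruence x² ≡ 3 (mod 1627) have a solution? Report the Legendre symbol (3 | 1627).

-1

Reciprocity: 3 ≡ 3 and 1627 ≡ 3 (mod 4), so (3/1627) = −(1627/3).
Reduce top mod 3: now compute (1/3).
Reached (1/3) = 1. Collecting the sign flips along the way, the symbol is -1.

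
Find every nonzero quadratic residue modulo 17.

1, 2, 4, 8, 9, 13, 15, 16

Square k = 1,…,8 (k and 17−k give the same square):
1²=1, 2²=4, 3²=9, 4²=16, 5²≡8, 6²≡2, 7²≡15, 8²≡13 (mod 17).
So the quadratic residues mod 17 are {1, 2, 4, 8, 9, 13, 15, 16}.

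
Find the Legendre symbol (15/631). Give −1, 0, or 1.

Reciprocity: 15 ≡ 3 and 631 ≡ 3 (mod 4), so (15/631) = −(631/15).
Reduce top mod 15: now compute (1/15).
Reached (1/15) = 1. Collecting the sign flips along the way, the symbol is -1.

-1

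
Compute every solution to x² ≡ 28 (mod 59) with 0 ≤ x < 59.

Since 59 ≡ 3 (mod 4), a square root of 28 is 28^((59+1)/4) = 28^15 mod 59.
Repeated squaring: 28^2≡17, 28^4≡53, 28^8≡36 (mod 59).
28^15 = 28^(8+4+2+1) ≡ 21 (mod 59).
Check: 21² = 441 ≡ 28 (mod 59). The two roots are 21 and 38.

21, 38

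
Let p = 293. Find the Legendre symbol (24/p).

1

Euler's criterion: (24/293) ≡ 24^146 (mod 293).
24^2 ≡ 283 (mod 293)
24^4 ≡ 100 (mod 293)
24^8 ≡ 38 (mod 293)
24^16 ≡ 272 (mod 293)
24^32 ≡ 148 (mod 293)
24^64 ≡ 222 (mod 293)
24^128 ≡ 60 (mod 293)
24^146 = 24^(128+16+2) ≡ 1 (mod 293).
Result is 1, so (24/293) = 1.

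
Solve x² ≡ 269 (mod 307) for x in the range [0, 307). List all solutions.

24, 283

Since 307 ≡ 3 (mod 4), a square root of 269 is 269^((307+1)/4) = 269^77 mod 307.
Repeated squaring: 269^2≡216, 269^4≡299, 269^8≡64, 269^16≡105, 269^32≡280, 269^64≡115 (mod 307).
269^77 = 269^(64+8+4+1) ≡ 24 (mod 307).
Check: 24² = 576 ≡ 269 (mod 307). The two roots are 24 and 283.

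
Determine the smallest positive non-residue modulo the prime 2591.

7

(2/2591) = +1, so 2 is a residue.
(3/2591) = +1, so 3 is a residue.
(4/2591) = +1, so 4 is a residue.
(5/2591) = +1, so 5 is a residue.
(6/2591) = +1, so 6 is a residue.
(7/2591) = −1, so 7 is the smallest positive non-residue mod 2591.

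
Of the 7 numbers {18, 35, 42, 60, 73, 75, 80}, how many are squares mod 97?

(18/97) = +1 → QR.
(35/97) = +1 → QR.
(42/97) = -1 → non-residue.
(60/97) = -1 → non-residue.
(73/97) = +1 → QR.
(75/97) = +1 → QR.
(80/97) = -1 → non-residue.
Total quadratic residues among the 7: 4.

4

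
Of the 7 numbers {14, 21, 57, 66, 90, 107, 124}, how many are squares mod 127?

3

(14/127) = -1 → non-residue.
(21/127) = +1 → QR.
(57/127) = -1 → non-residue.
(66/127) = -1 → non-residue.
(90/127) = -1 → non-residue.
(107/127) = +1 → QR.
(124/127) = +1 → QR.
Total quadratic residues among the 7: 3.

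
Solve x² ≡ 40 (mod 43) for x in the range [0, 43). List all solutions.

Since 43 ≡ 3 (mod 4), a square root of 40 is 40^((43+1)/4) = 40^11 mod 43.
Repeated squaring: 40^2≡9, 40^4≡38, 40^8≡25 (mod 43).
40^11 = 40^(8+2+1) ≡ 13 (mod 43).
Check: 13² = 169 ≡ 40 (mod 43). The two roots are 13 and 30.

13, 30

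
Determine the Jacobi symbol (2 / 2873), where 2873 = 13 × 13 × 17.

Pull out 2: since 2873 ≡ 1 (mod 8), (2/2873) = +1.
Reached (1/2873) = 1. Collecting the sign flips along the way, the symbol is +1.

1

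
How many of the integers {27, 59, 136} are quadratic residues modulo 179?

(27/179) = +1 → QR.
(59/179) = +1 → QR.
(136/179) = -1 → non-residue.
Total quadratic residues among the 3: 2.

2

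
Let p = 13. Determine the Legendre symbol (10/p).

1

Euler's criterion: (10/13) ≡ 10^6 (mod 13).
10^2 ≡ 9 (mod 13)
10^4 ≡ 3 (mod 13)
10^6 = 10^(4+2) ≡ 1 (mod 13).
Result is 1, so (10/13) = 1.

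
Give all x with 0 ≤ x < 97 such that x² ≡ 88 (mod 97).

31, 66

97 ≡ 1 (mod 4), so we find a root by search.
Trying successive values, 31² = 961 ≡ 88 (mod 97). The other root is 97 − 31 = 66.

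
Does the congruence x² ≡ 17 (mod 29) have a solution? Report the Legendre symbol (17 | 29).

Reciprocity: 17 ≡ 1 and 29 ≡ 1 (mod 4), so (17/29) = +(29/17).
Reduce top mod 17: now compute (12/17).
Pull out 2^2: since 17 ≡ 1 (mod 8), (2/17) = +1, so (2/17)^2 = +1.
Reciprocity: 3 ≡ 3 and 17 ≡ 1 (mod 4), so (3/17) = +(17/3).
Reduce top mod 3: now compute (2/3).
Pull out 2: since 3 ≡ 3 (mod 8), (2/3) = -1.
Reached (1/3) = 1. Collecting the sign flips along the way, the symbol is -1.

-1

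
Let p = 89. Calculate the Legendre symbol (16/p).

1

Euler's criterion: (16/89) ≡ 16^44 (mod 89).
16^2 ≡ 78 (mod 89)
16^4 ≡ 32 (mod 89)
16^8 ≡ 45 (mod 89)
16^16 ≡ 67 (mod 89)
16^32 ≡ 39 (mod 89)
16^44 = 16^(32+8+4) ≡ 1 (mod 89).
Result is 1, so (16/89) = 1.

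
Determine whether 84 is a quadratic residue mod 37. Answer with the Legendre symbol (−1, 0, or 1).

First reduce: 84 ≡ 10 (mod 37).
Pull out 2: since 37 ≡ 5 (mod 8), (2/37) = -1.
Reciprocity: 5 ≡ 1 and 37 ≡ 1 (mod 4), so (5/37) = +(37/5).
Reduce top mod 5: now compute (2/5).
Pull out 2: since 5 ≡ 5 (mod 8), (2/5) = -1.
Reached (1/5) = 1. Collecting the sign flips along the way, the symbol is +1.

1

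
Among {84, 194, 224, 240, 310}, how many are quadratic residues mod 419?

(84/419) = +1 → QR.
(194/419) = -1 → non-residue.
(224/419) = -1 → non-residue.
(240/419) = +1 → QR.
(310/419) = +1 → QR.
Total quadratic residues among the 5: 3.

3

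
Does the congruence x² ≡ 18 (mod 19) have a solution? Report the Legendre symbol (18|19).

-1

Euler's criterion: (18/19) ≡ 18^9 (mod 19).
18^2 ≡ 1 (mod 19)
18^4 ≡ 1 (mod 19)
18^8 ≡ 1 (mod 19)
18^9 = 18^(8+1) ≡ 18 (mod 19).
Result is 18 ≡ −1, so (18/19) = −1.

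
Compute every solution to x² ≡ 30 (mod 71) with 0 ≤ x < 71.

Since 71 ≡ 3 (mod 4), a square root of 30 is 30^((71+1)/4) = 30^18 mod 71.
Repeated squaring: 30^2≡48, 30^4≡32, 30^8≡30, 30^16≡48 (mod 71).
30^18 = 30^(16+2) ≡ 32 (mod 71).
Check: 32² = 1024 ≡ 30 (mod 71). The two roots are 32 and 39.

32, 39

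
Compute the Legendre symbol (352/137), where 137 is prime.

Euler's criterion: (352/137) ≡ 78^68 (mod 137).
78^2 ≡ 56 (mod 137)
78^4 ≡ 122 (mod 137)
78^8 ≡ 88 (mod 137)
78^16 ≡ 72 (mod 137)
78^32 ≡ 115 (mod 137)
78^64 ≡ 73 (mod 137)
78^68 = 78^(64+4) ≡ 1 (mod 137).
Result is 1, so (352/137) = 1.

1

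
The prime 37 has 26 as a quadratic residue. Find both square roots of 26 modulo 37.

37 ≡ 1 (mod 4), so we find a root by search.
Trying successive values, 10² = 100 ≡ 26 (mod 37). The other root is 37 − 10 = 27.

10, 27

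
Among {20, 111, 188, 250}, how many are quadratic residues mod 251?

(20/251) = +1 → QR.
(111/251) = -1 → non-residue.
(188/251) = -1 → non-residue.
(250/251) = -1 → non-residue.
Total quadratic residues among the 4: 1.

1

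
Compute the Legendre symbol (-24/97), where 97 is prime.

1

First reduce: -24 ≡ 73 (mod 97).
Reciprocity: 73 ≡ 1 and 97 ≡ 1 (mod 4), so (73/97) = +(97/73).
Reduce top mod 73: now compute (24/73).
Pull out 2^3: since 73 ≡ 1 (mod 8), (2/73) = +1, so (2/73)^3 = +1.
Reciprocity: 3 ≡ 3 and 73 ≡ 1 (mod 4), so (3/73) = +(73/3).
Reduce top mod 3: now compute (1/3).
Reached (1/3) = 1. Collecting the sign flips along the way, the symbol is +1.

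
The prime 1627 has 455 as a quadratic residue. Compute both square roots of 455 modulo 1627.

552, 1075

Since 1627 ≡ 3 (mod 4), a square root of 455 is 455^((1627+1)/4) = 455^407 mod 1627.
Repeated squaring: 455^2≡396, 455^4≡624, 455^8≡523, 455^16≡193, 455^32≡1455, 455^64≡298, 455^128≡946, 455^256≡66 (mod 1627).
455^407 = 455^(256+128+16+4+2+1) ≡ 552 (mod 1627).
Check: 552² = 304704 ≡ 455 (mod 1627). The two roots are 552 and 1075.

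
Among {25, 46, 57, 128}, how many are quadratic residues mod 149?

(25/149) = +1 → QR.
(46/149) = +1 → QR.
(57/149) = -1 → non-residue.
(128/149) = -1 → non-residue.
Total quadratic residues among the 4: 2.

2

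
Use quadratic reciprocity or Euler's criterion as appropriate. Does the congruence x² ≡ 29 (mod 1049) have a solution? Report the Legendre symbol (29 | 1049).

Euler's criterion: (29/1049) ≡ 29^524 (mod 1049).
29^2 ≡ 841 (mod 1049)
29^4 ≡ 255 (mod 1049)
29^8 ≡ 1036 (mod 1049)
29^16 ≡ 169 (mod 1049)
29^32 ≡ 238 (mod 1049)
29^64 ≡ 1047 (mod 1049)
29^128 ≡ 4 (mod 1049)
29^256 ≡ 16 (mod 1049)
29^512 ≡ 256 (mod 1049)
29^524 = 29^(512+8+4) ≡ 1 (mod 1049).
Result is 1, so (29/1049) = 1.

1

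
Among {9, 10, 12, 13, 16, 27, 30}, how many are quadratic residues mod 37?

(9/37) = +1 → QR.
(10/37) = +1 → QR.
(12/37) = +1 → QR.
(13/37) = -1 → non-residue.
(16/37) = +1 → QR.
(27/37) = +1 → QR.
(30/37) = +1 → QR.
Total quadratic residues among the 7: 6.

6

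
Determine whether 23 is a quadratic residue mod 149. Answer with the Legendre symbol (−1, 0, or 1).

-1

Reciprocity: 23 ≡ 3 and 149 ≡ 1 (mod 4), so (23/149) = +(149/23).
Reduce top mod 23: now compute (11/23).
Reciprocity: 11 ≡ 3 and 23 ≡ 3 (mod 4), so (11/23) = −(23/11).
Reduce top mod 11: now compute (1/11).
Reached (1/11) = 1. Collecting the sign flips along the way, the symbol is -1.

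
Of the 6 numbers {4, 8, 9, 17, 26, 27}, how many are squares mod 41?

3

(4/41) = +1 → QR.
(8/41) = +1 → QR.
(9/41) = +1 → QR.
(17/41) = -1 → non-residue.
(26/41) = -1 → non-residue.
(27/41) = -1 → non-residue.
Total quadratic residues among the 6: 3.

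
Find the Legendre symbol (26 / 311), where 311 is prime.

1

Pull out 2: since 311 ≡ 7 (mod 8), (2/311) = +1.
Reciprocity: 13 ≡ 1 and 311 ≡ 3 (mod 4), so (13/311) = +(311/13).
Reduce top mod 13: now compute (12/13).
Pull out 2^2: since 13 ≡ 5 (mod 8), (2/13) = -1, so (2/13)^2 = +1.
Reciprocity: 3 ≡ 3 and 13 ≡ 1 (mod 4), so (3/13) = +(13/3).
Reduce top mod 3: now compute (1/3).
Reached (1/3) = 1. Collecting the sign flips along the way, the symbol is +1.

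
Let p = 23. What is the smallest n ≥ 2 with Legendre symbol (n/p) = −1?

5

(2/23) = +1, so 2 is a residue.
(3/23) = +1, so 3 is a residue.
(4/23) = +1, so 4 is a residue.
(5/23) = −1, so 5 is the smallest positive non-residue mod 23.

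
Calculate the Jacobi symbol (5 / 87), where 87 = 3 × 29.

Reciprocity: 5 ≡ 1 and 87 ≡ 3 (mod 4), so (5/87) = +(87/5).
Reduce top mod 5: now compute (2/5).
Pull out 2: since 5 ≡ 5 (mod 8), (2/5) = -1.
Reached (1/5) = 1. Collecting the sign flips along the way, the symbol is -1.

-1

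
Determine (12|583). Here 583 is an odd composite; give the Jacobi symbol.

Pull out 2^2: since 583 ≡ 7 (mod 8), (2/583) = +1, so (2/583)^2 = +1.
Reciprocity: 3 ≡ 3 and 583 ≡ 3 (mod 4), so (3/583) = −(583/3).
Reduce top mod 3: now compute (1/3).
Reached (1/3) = 1. Collecting the sign flips along the way, the symbol is -1.

-1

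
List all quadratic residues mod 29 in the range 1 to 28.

1 4 5 6 7 9 13 16 20 22 23 24 25 28

Square k = 1,…,14 (k and 29−k give the same square):
1²=1, 2²=4, 3²=9, 4²=16, 5²=25, 6²≡7, 7²≡20, 8²≡6, 9²≡23, 10²≡13, 11²≡5, 12²≡28, 13²≡24, 14²≡22 (mod 29).
So the quadratic residues mod 29 are {1, 4, 5, 6, 7, 9, 13, 16, 20, 22, 23, 24, 25, 28}.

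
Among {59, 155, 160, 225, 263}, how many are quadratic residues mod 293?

3

(59/293) = +1 → QR.
(155/293) = -1 → non-residue.
(160/293) = +1 → QR.
(225/293) = +1 → QR.
(263/293) = -1 → non-residue.
Total quadratic residues among the 5: 3.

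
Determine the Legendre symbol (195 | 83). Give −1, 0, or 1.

Euler's criterion: (195/83) ≡ 29^41 (mod 83).
29^2 ≡ 11 (mod 83)
29^4 ≡ 38 (mod 83)
29^8 ≡ 33 (mod 83)
29^16 ≡ 10 (mod 83)
29^32 ≡ 17 (mod 83)
29^41 = 29^(32+8+1) ≡ 1 (mod 83).
Result is 1, so (195/83) = 1.

1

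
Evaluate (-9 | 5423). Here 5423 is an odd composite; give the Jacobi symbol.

-1

First reduce: -9 ≡ 5414 (mod 5423).
Pull out 2: since 5423 ≡ 7 (mod 8), (2/5423) = +1.
Reciprocity: 2707 ≡ 3 and 5423 ≡ 3 (mod 4), so (2707/5423) = −(5423/2707).
Reduce top mod 2707: now compute (9/2707).
Reciprocity: 9 ≡ 1 and 2707 ≡ 3 (mod 4), so (9/2707) = +(2707/9).
Reduce top mod 9: now compute (7/9).
Reciprocity: 7 ≡ 3 and 9 ≡ 1 (mod 4), so (7/9) = +(9/7).
Reduce top mod 7: now compute (2/7).
Pull out 2: since 7 ≡ 7 (mod 8), (2/7) = +1.
Reached (1/7) = 1. Collecting the sign flips along the way, the symbol is -1.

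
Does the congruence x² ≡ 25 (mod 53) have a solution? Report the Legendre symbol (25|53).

1

Euler's criterion: (25/53) ≡ 25^26 (mod 53).
25^2 ≡ 42 (mod 53)
25^4 ≡ 15 (mod 53)
25^8 ≡ 13 (mod 53)
25^16 ≡ 10 (mod 53)
25^26 = 25^(16+8+2) ≡ 1 (mod 53).
Result is 1, so (25/53) = 1.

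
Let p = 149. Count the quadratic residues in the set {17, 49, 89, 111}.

2

(17/149) = +1 → QR.
(49/149) = +1 → QR.
(89/149) = -1 → non-residue.
(111/149) = -1 → non-residue.
Total quadratic residues among the 4: 2.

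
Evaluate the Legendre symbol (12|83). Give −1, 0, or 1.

Euler's criterion: (12/83) ≡ 12^41 (mod 83).
12^2 ≡ 61 (mod 83)
12^4 ≡ 69 (mod 83)
12^8 ≡ 30 (mod 83)
12^16 ≡ 70 (mod 83)
12^32 ≡ 3 (mod 83)
12^41 = 12^(32+8+1) ≡ 1 (mod 83).
Result is 1, so (12/83) = 1.

1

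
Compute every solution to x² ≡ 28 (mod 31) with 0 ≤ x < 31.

Since 31 ≡ 3 (mod 4), a square root of 28 is 28^((31+1)/4) = 28^8 mod 31.
Repeated squaring: 28^2≡9, 28^4≡19, 28^8≡20 (mod 31).
28^8 = 28^(8) ≡ 20 (mod 31).
Check: 20² = 400 ≡ 28 (mod 31). The two roots are 11 and 20.

11, 20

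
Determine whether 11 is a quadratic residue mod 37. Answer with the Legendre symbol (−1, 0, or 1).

Reciprocity: 11 ≡ 3 and 37 ≡ 1 (mod 4), so (11/37) = +(37/11).
Reduce top mod 11: now compute (4/11).
Pull out 2^2: since 11 ≡ 3 (mod 8), (2/11) = -1, so (2/11)^2 = +1.
Reached (1/11) = 1. Collecting the sign flips along the way, the symbol is +1.

1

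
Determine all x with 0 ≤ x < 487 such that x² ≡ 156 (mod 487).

Since 487 ≡ 3 (mod 4), a square root of 156 is 156^((487+1)/4) = 156^122 mod 487.
Repeated squaring: 156^2≡473, 156^4≡196, 156^8≡430, 156^16≡327, 156^32≡276, 156^64≡204 (mod 487).
156^122 = 156^(64+32+16+8+2) ≡ 97 (mod 487).
Check: 97² = 9409 ≡ 156 (mod 487). The two roots are 97 and 390.

97, 390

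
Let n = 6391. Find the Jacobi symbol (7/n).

0

Reciprocity: 7 ≡ 3 and 6391 ≡ 3 (mod 4), so (7/6391) = −(6391/7).
Reduce top mod 7: now compute (0/7).
Top reduces to 0: gcd > 1, so the symbol is 0.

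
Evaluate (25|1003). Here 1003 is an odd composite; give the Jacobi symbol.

Reciprocity: 25 ≡ 1 and 1003 ≡ 3 (mod 4), so (25/1003) = +(1003/25).
Reduce top mod 25: now compute (3/25).
Reciprocity: 3 ≡ 3 and 25 ≡ 1 (mod 4), so (3/25) = +(25/3).
Reduce top mod 3: now compute (1/3).
Reached (1/3) = 1. Collecting the sign flips along the way, the symbol is +1.

1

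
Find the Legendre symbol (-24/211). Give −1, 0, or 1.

First reduce: -24 ≡ 187 (mod 211).
Reciprocity: 187 ≡ 3 and 211 ≡ 3 (mod 4), so (187/211) = −(211/187).
Reduce top mod 187: now compute (24/187).
Pull out 2^3: since 187 ≡ 3 (mod 8), (2/187) = -1, so (2/187)^3 = -1.
Reciprocity: 3 ≡ 3 and 187 ≡ 3 (mod 4), so (3/187) = −(187/3).
Reduce top mod 3: now compute (1/3).
Reached (1/3) = 1. Collecting the sign flips along the way, the symbol is -1.

-1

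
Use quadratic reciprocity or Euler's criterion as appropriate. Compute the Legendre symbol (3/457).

Euler's criterion: (3/457) ≡ 3^228 (mod 457).
3^2 ≡ 9 (mod 457)
3^4 ≡ 81 (mod 457)
3^8 ≡ 163 (mod 457)
3^16 ≡ 63 (mod 457)
3^32 ≡ 313 (mod 457)
3^64 ≡ 171 (mod 457)
3^128 ≡ 450 (mod 457)
3^228 = 3^(128+64+32+4) ≡ 1 (mod 457).
Result is 1, so (3/457) = 1.

1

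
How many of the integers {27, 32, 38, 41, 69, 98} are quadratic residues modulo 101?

(27/101) = -1 → non-residue.
(32/101) = -1 → non-residue.
(38/101) = -1 → non-residue.
(41/101) = -1 → non-residue.
(69/101) = -1 → non-residue.
(98/101) = -1 → non-residue.
Total quadratic residues among the 6: 0.

0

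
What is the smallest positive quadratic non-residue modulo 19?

(2/19) = −1, so 2 is the smallest positive non-residue mod 19.

2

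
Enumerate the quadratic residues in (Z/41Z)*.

1, 2, 4, 5, 8, 9, 10, 16, 18, 20, 21, 23, 25, 31, 32, 33, 36, 37, 39, 40

Square k = 1,…,20 (k and 41−k give the same square):
1²=1, 2²=4, 3²=9, 4²=16, 5²=25, 6²=36, 7²≡8, 8²≡23, 9²≡40, 10²≡18, 11²≡39, 12²≡21, 13²≡5, 14²≡32, 15²≡20, 16²≡10, 17²≡2, 18²≡37, 19²≡33, 20²≡31 (mod 41).
So the quadratic residues mod 41 are {1, 2, 4, 5, 8, 9, 10, 16, 18, 20, 21, 23, 25, 31, 32, 33, 36, 37, 39, 40}.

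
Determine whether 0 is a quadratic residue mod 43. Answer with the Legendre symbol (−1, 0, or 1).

Top reduces to 0: gcd > 1, so the symbol is 0.

0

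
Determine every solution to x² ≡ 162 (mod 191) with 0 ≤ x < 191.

60, 131

Since 191 ≡ 3 (mod 4), a square root of 162 is 162^((191+1)/4) = 162^48 mod 191.
Repeated squaring: 162^2≡77, 162^4≡8, 162^8≡64, 162^16≡85, 162^32≡158 (mod 191).
162^48 = 162^(32+16) ≡ 60 (mod 191).
Check: 60² = 3600 ≡ 162 (mod 191). The two roots are 60 and 131.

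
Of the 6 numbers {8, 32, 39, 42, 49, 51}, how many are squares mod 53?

(8/53) = -1 → non-residue.
(32/53) = -1 → non-residue.
(39/53) = -1 → non-residue.
(42/53) = +1 → QR.
(49/53) = +1 → QR.
(51/53) = -1 → non-residue.
Total quadratic residues among the 6: 2.

2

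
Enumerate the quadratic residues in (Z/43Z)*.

1 4 6 9 10 11 13 14 15 16 17 21 23 24 25 31 35 36 38 40 41

Square k = 1,…,21 (k and 43−k give the same square):
1²=1, 2²=4, 3²=9, 4²=16, 5²=25, 6²=36, 7²≡6, 8²≡21, 9²≡38, 10²≡14, 11²≡35, 12²≡15, 13²≡40, 14²≡24, 15²≡10, 16²≡41, 17²≡31, 18²≡23, 19²≡17, 20²≡13, 21²≡11 (mod 43).
So the quadratic residues mod 43 are {1, 4, 6, 9, 10, 11, 13, 14, 15, 16, 17, 21, 23, 24, 25, 31, 35, 36, 38, 40, 41}.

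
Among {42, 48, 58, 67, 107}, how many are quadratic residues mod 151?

(42/151) = +1 → QR.
(48/151) = -1 → non-residue.
(58/151) = +1 → QR.
(67/151) = -1 → non-residue.
(107/151) = -1 → non-residue.
Total quadratic residues among the 5: 2.

2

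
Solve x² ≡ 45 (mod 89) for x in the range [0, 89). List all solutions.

32, 57

89 ≡ 1 (mod 4), so we find a root by search.
Trying successive values, 32² = 1024 ≡ 45 (mod 89). The other root is 89 − 32 = 57.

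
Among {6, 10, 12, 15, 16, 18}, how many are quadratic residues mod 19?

2

(6/19) = +1 → QR.
(10/19) = -1 → non-residue.
(12/19) = -1 → non-residue.
(15/19) = -1 → non-residue.
(16/19) = +1 → QR.
(18/19) = -1 → non-residue.
Total quadratic residues among the 6: 2.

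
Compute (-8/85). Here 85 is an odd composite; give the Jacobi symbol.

First reduce: -8 ≡ 77 (mod 85).
Reciprocity: 77 ≡ 1 and 85 ≡ 1 (mod 4), so (77/85) = +(85/77).
Reduce top mod 77: now compute (8/77).
Pull out 2^3: since 77 ≡ 5 (mod 8), (2/77) = -1, so (2/77)^3 = -1.
Reached (1/77) = 1. Collecting the sign flips along the way, the symbol is -1.

-1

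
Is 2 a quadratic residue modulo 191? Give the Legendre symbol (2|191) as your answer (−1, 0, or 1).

Pull out 2: since 191 ≡ 7 (mod 8), (2/191) = +1.
Reached (1/191) = 1. Collecting the sign flips along the way, the symbol is +1.

1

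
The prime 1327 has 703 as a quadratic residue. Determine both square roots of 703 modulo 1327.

269, 1058

Since 1327 ≡ 3 (mod 4), a square root of 703 is 703^((1327+1)/4) = 703^332 mod 1327.
Repeated squaring: 703^2≡565, 703^4≡745, 703^8≡339, 703^16≡799, 703^32≡114, 703^64≡1053, 703^128≡764, 703^256≡1143 (mod 1327).
703^332 = 703^(256+64+8+4) ≡ 1058 (mod 1327).
Check: 1058² = 1119364 ≡ 703 (mod 1327). The two roots are 269 and 1058.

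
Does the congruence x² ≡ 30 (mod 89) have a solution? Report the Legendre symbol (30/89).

Pull out 2: since 89 ≡ 1 (mod 8), (2/89) = +1.
Reciprocity: 15 ≡ 3 and 89 ≡ 1 (mod 4), so (15/89) = +(89/15).
Reduce top mod 15: now compute (14/15).
Pull out 2: since 15 ≡ 7 (mod 8), (2/15) = +1.
Reciprocity: 7 ≡ 3 and 15 ≡ 3 (mod 4), so (7/15) = −(15/7).
Reduce top mod 7: now compute (1/7).
Reached (1/7) = 1. Collecting the sign flips along the way, the symbol is -1.

-1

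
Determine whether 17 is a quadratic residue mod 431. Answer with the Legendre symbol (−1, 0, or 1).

-1

Reciprocity: 17 ≡ 1 and 431 ≡ 3 (mod 4), so (17/431) = +(431/17).
Reduce top mod 17: now compute (6/17).
Pull out 2: since 17 ≡ 1 (mod 8), (2/17) = +1.
Reciprocity: 3 ≡ 3 and 17 ≡ 1 (mod 4), so (3/17) = +(17/3).
Reduce top mod 3: now compute (2/3).
Pull out 2: since 3 ≡ 3 (mod 8), (2/3) = -1.
Reached (1/3) = 1. Collecting the sign flips along the way, the symbol is -1.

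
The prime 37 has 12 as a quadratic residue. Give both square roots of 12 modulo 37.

7, 30

37 ≡ 1 (mod 4), so we find a root by search.
Trying successive values, 7² = 49 ≡ 12 (mod 37). The other root is 37 − 7 = 30.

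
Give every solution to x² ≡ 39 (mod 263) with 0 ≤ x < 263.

61, 202

Since 263 ≡ 3 (mod 4), a square root of 39 is 39^((263+1)/4) = 39^66 mod 263.
Repeated squaring: 39^2≡206, 39^4≡93, 39^8≡233, 39^16≡111, 39^32≡223, 39^64≡22 (mod 263).
39^66 = 39^(64+2) ≡ 61 (mod 263).
Check: 61² = 3721 ≡ 39 (mod 263). The two roots are 61 and 202.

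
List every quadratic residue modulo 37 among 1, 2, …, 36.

1, 3, 4, 7, 9, 10, 11, 12, 16, 21, 25, 26, 27, 28, 30, 33, 34, 36

Square k = 1,…,18 (k and 37−k give the same square):
1²=1, 2²=4, 3²=9, 4²=16, 5²=25, 6²=36, 7²≡12, 8²≡27, 9²≡7, 10²≡26, 11²≡10, 12²≡33, 13²≡21, 14²≡11, 15²≡3, 16²≡34, 17²≡30, 18²≡28 (mod 37).
So the quadratic residues mod 37 are {1, 3, 4, 7, 9, 10, 11, 12, 16, 21, 25, 26, 27, 28, 30, 33, 34, 36}.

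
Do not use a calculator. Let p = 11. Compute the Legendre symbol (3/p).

1

Reciprocity: 3 ≡ 3 and 11 ≡ 3 (mod 4), so (3/11) = −(11/3).
Reduce top mod 3: now compute (2/3).
Pull out 2: since 3 ≡ 3 (mod 8), (2/3) = -1.
Reached (1/3) = 1. Collecting the sign flips along the way, the symbol is +1.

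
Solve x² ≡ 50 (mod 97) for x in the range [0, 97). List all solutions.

27, 70

97 ≡ 1 (mod 4), so we find a root by search.
Trying successive values, 27² = 729 ≡ 50 (mod 97). The other root is 97 − 27 = 70.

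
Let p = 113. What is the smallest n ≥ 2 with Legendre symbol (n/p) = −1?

3

(2/113) = +1, so 2 is a residue.
(3/113) = −1, so 3 is the smallest positive non-residue mod 113.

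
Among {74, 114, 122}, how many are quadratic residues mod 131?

(74/131) = +1 → QR.
(114/131) = +1 → QR.
(122/131) = -1 → non-residue.
Total quadratic residues among the 3: 2.

2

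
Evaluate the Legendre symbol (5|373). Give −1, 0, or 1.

Reciprocity: 5 ≡ 1 and 373 ≡ 1 (mod 4), so (5/373) = +(373/5).
Reduce top mod 5: now compute (3/5).
Reciprocity: 3 ≡ 3 and 5 ≡ 1 (mod 4), so (3/5) = +(5/3).
Reduce top mod 3: now compute (2/3).
Pull out 2: since 3 ≡ 3 (mod 8), (2/3) = -1.
Reached (1/3) = 1. Collecting the sign flips along the way, the symbol is -1.

-1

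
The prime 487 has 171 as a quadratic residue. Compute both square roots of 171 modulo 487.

71, 416

Since 487 ≡ 3 (mod 4), a square root of 171 is 171^((487+1)/4) = 171^122 mod 487.
Repeated squaring: 171^2≡21, 171^4≡441, 171^8≡168, 171^16≡465, 171^32≡484, 171^64≡9 (mod 487).
171^122 = 171^(64+32+16+8+2) ≡ 71 (mod 487).
Check: 71² = 5041 ≡ 171 (mod 487). The two roots are 71 and 416.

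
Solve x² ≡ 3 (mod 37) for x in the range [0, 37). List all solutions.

15, 22

37 ≡ 1 (mod 4), so we find a root by search.
Trying successive values, 15² = 225 ≡ 3 (mod 37). The other root is 37 − 15 = 22.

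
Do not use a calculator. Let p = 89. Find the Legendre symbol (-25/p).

1

First reduce: -25 ≡ 64 (mod 89).
Pull out 2^6: since 89 ≡ 1 (mod 8), (2/89) = +1, so (2/89)^6 = +1.
Reached (1/89) = 1. Collecting the sign flips along the way, the symbol is +1.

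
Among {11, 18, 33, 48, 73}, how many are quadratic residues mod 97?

5

(11/97) = +1 → QR.
(18/97) = +1 → QR.
(33/97) = +1 → QR.
(48/97) = +1 → QR.
(73/97) = +1 → QR.
Total quadratic residues among the 5: 5.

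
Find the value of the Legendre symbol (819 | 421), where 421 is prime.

First reduce: 819 ≡ 398 (mod 421).
Pull out 2: since 421 ≡ 5 (mod 8), (2/421) = -1.
Reciprocity: 199 ≡ 3 and 421 ≡ 1 (mod 4), so (199/421) = +(421/199).
Reduce top mod 199: now compute (23/199).
Reciprocity: 23 ≡ 3 and 199 ≡ 3 (mod 4), so (23/199) = −(199/23).
Reduce top mod 23: now compute (15/23).
Reciprocity: 15 ≡ 3 and 23 ≡ 3 (mod 4), so (15/23) = −(23/15).
Reduce top mod 15: now compute (8/15).
Pull out 2^3: since 15 ≡ 7 (mod 8), (2/15) = +1, so (2/15)^3 = +1.
Reached (1/15) = 1. Collecting the sign flips along the way, the symbol is -1.

-1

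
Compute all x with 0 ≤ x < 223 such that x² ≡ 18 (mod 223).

Since 223 ≡ 3 (mod 4), a square root of 18 is 18^((223+1)/4) = 18^56 mod 223.
Repeated squaring: 18^2≡101, 18^4≡166, 18^8≡127, 18^16≡73, 18^32≡200 (mod 223).
18^56 = 18^(32+16+8) ≡ 178 (mod 223).
Check: 178² = 31684 ≡ 18 (mod 223). The two roots are 45 and 178.

45, 178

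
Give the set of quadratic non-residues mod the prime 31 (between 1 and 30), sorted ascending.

3,6,11,12,13,15,17,21,22,23,24,26,27,29,30

Square k = 1,…,15 (k and 31−k give the same square):
1²=1, 2²=4, 3²=9, 4²=16, 5²=25, 6²≡5, 7²≡18, 8²≡2, 9²≡19, 10²≡7, 11²≡28, 12²≡20, 13²≡14, 14²≡10, 15²≡8 (mod 31).
The residues are {1, 2, 4, 5, 7, 8, 9, 10, 14, 16, 18, 19, 20, 25, 28}; the non-residues are the remaining 15 nonzero classes.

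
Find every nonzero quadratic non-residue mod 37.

Square k = 1,…,18 (k and 37−k give the same square):
1²=1, 2²=4, 3²=9, 4²=16, 5²=25, 6²=36, 7²≡12, 8²≡27, 9²≡7, 10²≡26, 11²≡10, 12²≡33, 13²≡21, 14²≡11, 15²≡3, 16²≡34, 17²≡30, 18²≡28 (mod 37).
The residues are {1, 3, 4, 7, 9, 10, 11, 12, 16, 21, 25, 26, 27, 28, 30, 33, 34, 36}; the non-residues are the remaining 18 nonzero classes.

2,5,6,8,13,14,15,17,18,19,20,22,23,24,29,31,32,35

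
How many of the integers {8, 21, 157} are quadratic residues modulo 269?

(8/269) = -1 → non-residue.
(21/269) = +1 → QR.
(157/269) = -1 → non-residue.
Total quadratic residues among the 3: 1.

1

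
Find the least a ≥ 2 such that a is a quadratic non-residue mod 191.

7

(2/191) = +1, so 2 is a residue.
(3/191) = +1, so 3 is a residue.
(4/191) = +1, so 4 is a residue.
(5/191) = +1, so 5 is a residue.
(6/191) = +1, so 6 is a residue.
(7/191) = −1, so 7 is the smallest positive non-residue mod 191.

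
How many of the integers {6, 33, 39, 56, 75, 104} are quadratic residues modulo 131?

(6/131) = -1 → non-residue.
(33/131) = +1 → QR.
(39/131) = +1 → QR.
(56/131) = -1 → non-residue.
(75/131) = +1 → QR.
(104/131) = -1 → non-residue.
Total quadratic residues among the 6: 3.

3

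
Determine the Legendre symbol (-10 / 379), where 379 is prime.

1

First reduce: -10 ≡ 369 (mod 379).
Reciprocity: 369 ≡ 1 and 379 ≡ 3 (mod 4), so (369/379) = +(379/369).
Reduce top mod 369: now compute (10/369).
Pull out 2: since 369 ≡ 1 (mod 8), (2/369) = +1.
Reciprocity: 5 ≡ 1 and 369 ≡ 1 (mod 4), so (5/369) = +(369/5).
Reduce top mod 5: now compute (4/5).
Pull out 2^2: since 5 ≡ 5 (mod 8), (2/5) = -1, so (2/5)^2 = +1.
Reached (1/5) = 1. Collecting the sign flips along the way, the symbol is +1.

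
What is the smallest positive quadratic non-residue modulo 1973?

(2/1973) = −1, so 2 is the smallest positive non-residue mod 1973.

2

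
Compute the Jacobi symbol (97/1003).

Reciprocity: 97 ≡ 1 and 1003 ≡ 3 (mod 4), so (97/1003) = +(1003/97).
Reduce top mod 97: now compute (33/97).
Reciprocity: 33 ≡ 1 and 97 ≡ 1 (mod 4), so (33/97) = +(97/33).
Reduce top mod 33: now compute (31/33).
Reciprocity: 31 ≡ 3 and 33 ≡ 1 (mod 4), so (31/33) = +(33/31).
Reduce top mod 31: now compute (2/31).
Pull out 2: since 31 ≡ 7 (mod 8), (2/31) = +1.
Reached (1/31) = 1. Collecting the sign flips along the way, the symbol is +1.

1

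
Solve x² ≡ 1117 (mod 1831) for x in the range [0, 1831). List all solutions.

549, 1282

Since 1831 ≡ 3 (mod 4), a square root of 1117 is 1117^((1831+1)/4) = 1117^458 mod 1831.
Repeated squaring: 1117^2≡778, 1117^4≡1054, 1117^8≡1330, 1117^16≡154, 1117^32≡1744, 1117^64≡245, 1117^128≡1433, 1117^256≡938 (mod 1831).
1117^458 = 1117^(256+128+64+8+2) ≡ 549 (mod 1831).
Check: 549² = 301401 ≡ 1117 (mod 1831). The two roots are 549 and 1282.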